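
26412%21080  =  5332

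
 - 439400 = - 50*8788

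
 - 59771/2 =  - 59771/2 = - 29885.50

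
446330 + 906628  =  1352958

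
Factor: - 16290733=-19^1*857407^1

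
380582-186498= 194084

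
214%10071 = 214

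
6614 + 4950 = 11564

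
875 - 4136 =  - 3261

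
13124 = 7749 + 5375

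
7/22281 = 1/3183= 0.00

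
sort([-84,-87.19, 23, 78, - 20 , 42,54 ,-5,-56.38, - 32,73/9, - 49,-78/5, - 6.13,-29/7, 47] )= [ - 87.19, - 84, - 56.38,  -  49,-32, - 20,- 78/5, - 6.13, - 5,-29/7, 73/9, 23, 42,47,54 , 78]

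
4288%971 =404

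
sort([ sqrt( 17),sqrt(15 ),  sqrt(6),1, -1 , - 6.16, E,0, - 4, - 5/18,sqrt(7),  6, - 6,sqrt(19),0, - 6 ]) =[ - 6.16,-6, - 6,  -  4,- 1 , - 5/18,0  ,  0,1  ,  sqrt( 6), sqrt( 7 ), E,sqrt(15 ),sqrt( 17),  sqrt(19)  ,  6 ] 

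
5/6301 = 5/6301= 0.00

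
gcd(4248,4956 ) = 708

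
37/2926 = 37/2926  =  0.01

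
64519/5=64519/5 = 12903.80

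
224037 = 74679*3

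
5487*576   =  3160512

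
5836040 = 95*61432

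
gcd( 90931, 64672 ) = 1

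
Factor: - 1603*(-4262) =6831986 =2^1*7^1*229^1* 2131^1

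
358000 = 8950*40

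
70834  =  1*70834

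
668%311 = 46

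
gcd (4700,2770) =10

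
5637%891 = 291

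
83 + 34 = 117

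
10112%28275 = 10112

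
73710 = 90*819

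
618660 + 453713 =1072373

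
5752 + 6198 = 11950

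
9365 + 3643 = 13008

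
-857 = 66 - 923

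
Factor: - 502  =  - 2^1 * 251^1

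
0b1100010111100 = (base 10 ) 6332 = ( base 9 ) 8615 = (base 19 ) HA5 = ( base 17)14F8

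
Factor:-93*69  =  -3^2*23^1*31^1 =- 6417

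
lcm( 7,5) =35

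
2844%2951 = 2844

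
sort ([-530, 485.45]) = [ - 530,485.45] 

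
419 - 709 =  -290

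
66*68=4488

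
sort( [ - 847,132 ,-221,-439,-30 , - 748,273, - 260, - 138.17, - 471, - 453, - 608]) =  [ -847, - 748,  -  608, - 471, - 453,-439,  -  260,-221,-138.17, - 30,132, 273 ] 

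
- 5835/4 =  - 5835/4 = - 1458.75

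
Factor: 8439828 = 2^2*3^1*337^1* 2087^1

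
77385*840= 65003400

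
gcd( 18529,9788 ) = 1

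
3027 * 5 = 15135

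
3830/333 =11 + 167/333  =  11.50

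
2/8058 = 1/4029 = 0.00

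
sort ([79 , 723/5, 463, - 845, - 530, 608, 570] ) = [  -  845,-530, 79,723/5, 463,570, 608] 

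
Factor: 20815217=157^1*197^1 *673^1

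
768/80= 9+3/5 = 9.60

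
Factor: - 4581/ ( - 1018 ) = 2^( - 1) * 3^2 = 9/2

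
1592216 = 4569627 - 2977411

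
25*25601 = 640025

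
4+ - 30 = - 26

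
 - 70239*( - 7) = 491673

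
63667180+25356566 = 89023746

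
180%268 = 180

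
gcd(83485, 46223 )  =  1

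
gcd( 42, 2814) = 42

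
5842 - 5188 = 654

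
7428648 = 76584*97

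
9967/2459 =9967/2459 = 4.05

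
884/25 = 884/25= 35.36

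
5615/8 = 701 + 7/8 = 701.88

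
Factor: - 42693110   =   - 2^1*5^1 *367^1*11633^1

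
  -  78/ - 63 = 1  +  5/21 = 1.24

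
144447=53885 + 90562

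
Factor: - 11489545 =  - 5^1*2297909^1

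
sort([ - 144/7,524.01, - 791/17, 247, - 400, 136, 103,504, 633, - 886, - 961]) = [  -  961, - 886,-400,-791/17,-144/7,103, 136, 247 , 504 , 524.01,633 ]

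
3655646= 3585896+69750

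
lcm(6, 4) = 12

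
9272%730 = 512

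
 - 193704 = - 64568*3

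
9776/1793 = 5 + 811/1793 = 5.45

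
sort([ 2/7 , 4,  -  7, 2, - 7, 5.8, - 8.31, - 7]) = [  -  8.31, - 7, - 7 , - 7, 2/7, 2,4,  5.8 ]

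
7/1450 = 7/1450 = 0.00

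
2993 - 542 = 2451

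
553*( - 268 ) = -148204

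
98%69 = 29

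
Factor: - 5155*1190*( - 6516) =2^3*3^2*5^2*7^1*17^1*181^1*1031^1 = 39972076200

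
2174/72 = 30 + 7/36 = 30.19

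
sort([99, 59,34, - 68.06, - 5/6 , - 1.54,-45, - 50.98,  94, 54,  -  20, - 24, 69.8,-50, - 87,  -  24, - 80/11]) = [  -  87, - 68.06,-50.98, - 50,-45, - 24,-24, - 20, - 80/11, - 1.54, - 5/6, 34,54, 59,  69.8,  94 , 99 ] 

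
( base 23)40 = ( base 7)161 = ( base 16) 5c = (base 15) 62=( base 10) 92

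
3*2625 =7875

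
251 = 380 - 129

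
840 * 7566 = 6355440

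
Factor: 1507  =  11^1*137^1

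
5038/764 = 6 + 227/382 = 6.59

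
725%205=110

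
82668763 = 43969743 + 38699020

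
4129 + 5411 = 9540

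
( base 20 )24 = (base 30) 1E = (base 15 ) 2E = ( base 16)2C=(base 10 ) 44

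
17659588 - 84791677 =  - 67132089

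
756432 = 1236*612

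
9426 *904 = 8521104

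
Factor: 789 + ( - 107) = 682 = 2^1 * 11^1*31^1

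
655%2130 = 655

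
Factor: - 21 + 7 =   -  14 = -2^1*7^1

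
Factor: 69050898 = 2^1 * 3^2*7^2*79^1*991^1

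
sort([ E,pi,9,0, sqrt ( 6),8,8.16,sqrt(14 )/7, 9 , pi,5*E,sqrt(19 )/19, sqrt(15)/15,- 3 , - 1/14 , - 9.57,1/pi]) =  [-9.57 ,- 3, - 1/14,0,sqrt( 19)/19,  sqrt( 15 ) /15,1/pi,sqrt(14) /7,sqrt(6), E,pi,pi , 8, 8.16,9,9,5*E]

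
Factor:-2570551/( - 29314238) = 2^( - 1)*31^1  *101^1*311^( - 1)*821^1  *  47129^( - 1 )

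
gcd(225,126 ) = 9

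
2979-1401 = 1578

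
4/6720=1/1680 = 0.00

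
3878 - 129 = 3749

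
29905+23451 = 53356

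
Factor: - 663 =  - 3^1*13^1*17^1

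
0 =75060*0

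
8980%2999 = 2982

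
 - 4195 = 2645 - 6840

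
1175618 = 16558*71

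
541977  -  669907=-127930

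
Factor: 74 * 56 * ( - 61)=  - 2^4*7^1*37^1 * 61^1 = - 252784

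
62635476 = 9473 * 6612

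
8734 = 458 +8276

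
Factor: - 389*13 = -13^1*389^1= -5057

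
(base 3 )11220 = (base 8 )204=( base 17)7D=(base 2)10000100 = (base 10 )132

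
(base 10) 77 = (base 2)1001101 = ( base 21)3e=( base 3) 2212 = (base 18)45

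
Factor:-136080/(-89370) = 2^3*3^2*7^1*331^(-1 )=504/331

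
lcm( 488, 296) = 18056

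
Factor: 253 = 11^1*23^1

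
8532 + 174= 8706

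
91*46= 4186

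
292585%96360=3505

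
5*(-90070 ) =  - 450350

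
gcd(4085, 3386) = 1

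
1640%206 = 198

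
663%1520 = 663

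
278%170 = 108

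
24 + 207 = 231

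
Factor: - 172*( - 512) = 88064 = 2^11 * 43^1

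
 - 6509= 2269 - 8778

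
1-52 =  - 51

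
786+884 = 1670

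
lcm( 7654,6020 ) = 535780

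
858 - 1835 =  -977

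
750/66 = 125/11 = 11.36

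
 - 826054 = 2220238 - 3046292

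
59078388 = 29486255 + 29592133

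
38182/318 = 19091/159 = 120.07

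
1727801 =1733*997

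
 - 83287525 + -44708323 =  - 127995848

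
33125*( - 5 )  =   - 165625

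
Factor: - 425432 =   -  2^3 * 7^1 *71^1 * 107^1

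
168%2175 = 168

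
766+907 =1673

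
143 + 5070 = 5213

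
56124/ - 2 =  -  28062/1  =  - 28062.00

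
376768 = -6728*( - 56)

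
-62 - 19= - 81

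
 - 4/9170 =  - 1 + 4583/4585 = - 0.00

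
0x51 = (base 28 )2p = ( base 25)36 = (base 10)81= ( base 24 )39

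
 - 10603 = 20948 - 31551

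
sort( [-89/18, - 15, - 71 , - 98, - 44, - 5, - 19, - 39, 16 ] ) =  [-98, - 71, - 44, - 39,-19,-15, - 5,  -  89/18, 16 ] 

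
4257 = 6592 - 2335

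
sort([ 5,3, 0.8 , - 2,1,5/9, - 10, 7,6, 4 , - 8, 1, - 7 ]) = [ - 10, - 8,  -  7, - 2, 5/9,0.8,  1,  1, 3,4 , 5, 6,7 ]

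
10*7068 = 70680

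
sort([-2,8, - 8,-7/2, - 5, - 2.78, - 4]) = [ - 8,-5, - 4, - 7/2,-2.78, -2, 8]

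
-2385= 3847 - 6232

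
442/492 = 221/246 = 0.90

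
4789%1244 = 1057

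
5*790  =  3950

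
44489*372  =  16549908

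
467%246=221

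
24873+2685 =27558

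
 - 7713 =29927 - 37640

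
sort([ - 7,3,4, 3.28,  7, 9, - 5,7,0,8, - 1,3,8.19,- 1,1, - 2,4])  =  [ - 7, - 5, - 2, - 1, - 1,0 , 1 , 3,3, 3.28,  4, 4,7,7,8,8.19,9] 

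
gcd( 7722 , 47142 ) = 54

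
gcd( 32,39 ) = 1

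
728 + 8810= 9538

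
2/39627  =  2/39627 = 0.00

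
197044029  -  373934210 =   -  176890181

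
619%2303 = 619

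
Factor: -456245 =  - 5^1*91249^1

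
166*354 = 58764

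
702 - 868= - 166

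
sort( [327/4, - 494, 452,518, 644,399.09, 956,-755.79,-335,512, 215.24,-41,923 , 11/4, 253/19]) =[ - 755.79, - 494, - 335,-41,11/4,253/19,327/4,215.24,399.09,452, 512 , 518,644,923,956 ] 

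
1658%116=34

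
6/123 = 2/41=0.05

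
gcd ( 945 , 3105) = 135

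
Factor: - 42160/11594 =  - 40/11 =- 2^3*5^1*11^( - 1)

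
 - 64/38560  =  -2/1205 = -  0.00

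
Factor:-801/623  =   - 3^2*7^(-1)= - 9/7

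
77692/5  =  15538+2/5 = 15538.40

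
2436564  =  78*31238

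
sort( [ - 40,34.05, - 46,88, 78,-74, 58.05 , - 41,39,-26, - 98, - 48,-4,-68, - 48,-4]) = [-98,-74 ,-68,  -  48, -48,-46, - 41 ,- 40, - 26,-4,-4,34.05 , 39,58.05, 78, 88]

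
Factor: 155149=113^1*1373^1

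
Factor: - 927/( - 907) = 3^2*103^1*907^( - 1 )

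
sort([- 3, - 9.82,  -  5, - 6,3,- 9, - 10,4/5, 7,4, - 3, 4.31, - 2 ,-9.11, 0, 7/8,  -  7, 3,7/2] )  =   [  -  10, - 9.82, - 9.11,-9, - 7,  -  6, - 5,-3,- 3,-2 , 0,4/5, 7/8,3, 3,7/2, 4,4.31,  7 ]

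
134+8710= 8844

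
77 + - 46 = 31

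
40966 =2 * 20483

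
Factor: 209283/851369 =3^1*67^(-1 )*97^( - 1 )*131^(  -  1)*69761^1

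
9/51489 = 1/5721 =0.00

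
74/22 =37/11= 3.36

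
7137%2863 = 1411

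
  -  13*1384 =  - 17992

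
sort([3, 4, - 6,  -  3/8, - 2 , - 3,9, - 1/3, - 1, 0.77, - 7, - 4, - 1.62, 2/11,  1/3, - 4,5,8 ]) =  [ - 7, - 6, - 4, - 4, - 3 , - 2, - 1.62, - 1, - 3/8, - 1/3 , 2/11,1/3,  0.77, 3, 4, 5,8,9] 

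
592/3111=592/3111 = 0.19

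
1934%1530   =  404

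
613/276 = 613/276  =  2.22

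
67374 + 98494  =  165868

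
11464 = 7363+4101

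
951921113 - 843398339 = 108522774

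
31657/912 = 34 + 649/912 = 34.71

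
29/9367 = 1/323 = 0.00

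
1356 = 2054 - 698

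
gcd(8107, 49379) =737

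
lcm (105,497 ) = 7455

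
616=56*11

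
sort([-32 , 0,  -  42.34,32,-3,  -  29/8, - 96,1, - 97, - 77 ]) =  [ - 97 , - 96 , - 77 , - 42.34, - 32 ,-29/8, - 3 , 0,1,32]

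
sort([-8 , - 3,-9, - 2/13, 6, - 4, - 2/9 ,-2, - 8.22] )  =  [ - 9 , - 8.22,  -  8, - 4, - 3,-2, - 2/9 ,  -  2/13,6]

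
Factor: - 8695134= - 2^1*3^3*7^1 * 23003^1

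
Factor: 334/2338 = 1/7 = 7^ ( - 1)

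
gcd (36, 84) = 12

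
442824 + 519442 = 962266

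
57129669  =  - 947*( - 60327)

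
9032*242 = 2185744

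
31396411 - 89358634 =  - 57962223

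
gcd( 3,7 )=1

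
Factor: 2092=2^2*523^1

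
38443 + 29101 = 67544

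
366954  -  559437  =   - 192483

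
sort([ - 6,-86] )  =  [ - 86,-6 ] 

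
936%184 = 16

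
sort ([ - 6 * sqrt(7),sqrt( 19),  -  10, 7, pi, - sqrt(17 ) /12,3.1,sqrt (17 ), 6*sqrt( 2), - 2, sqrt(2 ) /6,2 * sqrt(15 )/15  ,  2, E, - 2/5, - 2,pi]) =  [ - 6*sqrt(7 ), - 10, - 2,-2, -2/5, - sqrt(17 ) /12,  sqrt(2)/6, 2 *sqrt ( 15 ) /15, 2, E,3.1, pi, pi,  sqrt(17),sqrt(19), 7,6*sqrt(2) ]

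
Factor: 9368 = 2^3 *1171^1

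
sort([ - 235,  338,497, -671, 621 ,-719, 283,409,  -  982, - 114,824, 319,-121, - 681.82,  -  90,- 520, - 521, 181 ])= [ - 982, - 719,-681.82, - 671, - 521,-520, - 235,-121, - 114,  -  90, 181, 283, 319, 338, 409  ,  497,  621,824] 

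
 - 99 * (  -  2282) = 225918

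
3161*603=1906083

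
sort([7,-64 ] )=[-64, 7 ]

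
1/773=1/773 = 0.00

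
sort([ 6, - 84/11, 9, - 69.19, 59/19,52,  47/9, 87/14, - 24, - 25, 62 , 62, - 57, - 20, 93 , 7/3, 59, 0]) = [ - 69.19, - 57,-25, - 24, - 20, - 84/11 , 0, 7/3, 59/19, 47/9,  6,87/14,9, 52, 59,62, 62, 93 ] 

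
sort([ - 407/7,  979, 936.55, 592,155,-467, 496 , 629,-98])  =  [ -467, -98, - 407/7, 155, 496,592, 629 , 936.55,979]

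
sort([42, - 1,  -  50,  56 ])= [ - 50, - 1,  42,56 ]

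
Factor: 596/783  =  2^2*3^( - 3)*29^( - 1)*149^1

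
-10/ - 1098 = 5/549 = 0.01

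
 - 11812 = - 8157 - 3655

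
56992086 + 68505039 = 125497125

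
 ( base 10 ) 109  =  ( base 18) 61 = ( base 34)37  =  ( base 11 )9a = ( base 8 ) 155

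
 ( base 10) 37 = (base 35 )12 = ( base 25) 1c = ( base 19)1i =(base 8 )45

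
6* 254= 1524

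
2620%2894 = 2620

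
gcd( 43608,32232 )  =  1896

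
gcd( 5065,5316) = 1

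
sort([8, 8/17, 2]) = [ 8/17,  2, 8]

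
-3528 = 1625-5153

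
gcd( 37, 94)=1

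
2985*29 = 86565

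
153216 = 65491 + 87725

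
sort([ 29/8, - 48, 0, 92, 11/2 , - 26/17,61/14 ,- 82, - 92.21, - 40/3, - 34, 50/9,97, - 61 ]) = [ - 92.21, - 82 , - 61, - 48,  -  34, - 40/3 ,  -  26/17,  0, 29/8, 61/14, 11/2 , 50/9,92, 97 ]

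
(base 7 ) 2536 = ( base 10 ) 958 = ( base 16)3be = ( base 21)23d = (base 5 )12313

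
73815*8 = 590520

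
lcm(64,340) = 5440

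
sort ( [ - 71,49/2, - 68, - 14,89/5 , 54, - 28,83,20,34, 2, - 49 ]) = [ - 71, - 68, - 49,-28, - 14, 2,89/5, 20,49/2,34,54, 83 ] 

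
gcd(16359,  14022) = 2337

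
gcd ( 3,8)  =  1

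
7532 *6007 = 45244724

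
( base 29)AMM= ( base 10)9070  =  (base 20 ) 12da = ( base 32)8RE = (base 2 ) 10001101101110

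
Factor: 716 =2^2 * 179^1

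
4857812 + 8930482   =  13788294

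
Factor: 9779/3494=2^( - 1)*7^1* 11^1*127^1*1747^( - 1 ) 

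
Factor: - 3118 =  - 2^1*1559^1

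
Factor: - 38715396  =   - 2^2*3^1*433^1*7451^1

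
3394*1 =3394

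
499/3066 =499/3066= 0.16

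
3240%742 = 272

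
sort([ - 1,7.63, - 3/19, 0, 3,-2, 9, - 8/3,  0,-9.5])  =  [ - 9.5,-8/3,-2,-1, - 3/19 , 0, 0,3,7.63, 9 ] 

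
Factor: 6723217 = 6723217^1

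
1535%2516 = 1535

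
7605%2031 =1512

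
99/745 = 99/745 = 0.13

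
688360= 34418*20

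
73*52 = 3796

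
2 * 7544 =15088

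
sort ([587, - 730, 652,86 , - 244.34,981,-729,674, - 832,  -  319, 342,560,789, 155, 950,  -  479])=[ - 832, - 730, - 729, - 479, - 319, - 244.34, 86, 155 , 342,560 , 587,652, 674,789,950,981] 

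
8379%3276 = 1827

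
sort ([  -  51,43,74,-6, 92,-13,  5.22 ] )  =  [ - 51,-13,- 6,5.22, 43, 74,92 ]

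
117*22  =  2574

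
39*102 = 3978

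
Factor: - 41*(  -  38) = 2^1*19^1*41^1=1558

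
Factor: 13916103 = 3^1*659^1*7039^1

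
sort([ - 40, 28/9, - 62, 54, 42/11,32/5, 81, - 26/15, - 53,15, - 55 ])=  [ - 62, - 55, - 53,  -  40, - 26/15, 28/9,42/11, 32/5, 15, 54, 81 ]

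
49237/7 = 49237/7 = 7033.86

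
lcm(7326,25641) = 51282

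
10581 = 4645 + 5936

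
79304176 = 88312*898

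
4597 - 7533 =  - 2936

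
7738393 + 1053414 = 8791807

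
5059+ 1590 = 6649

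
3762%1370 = 1022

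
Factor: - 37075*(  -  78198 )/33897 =966396950/11299 = 2^1 * 5^2*1483^1*11299^( - 1 )*13033^1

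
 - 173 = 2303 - 2476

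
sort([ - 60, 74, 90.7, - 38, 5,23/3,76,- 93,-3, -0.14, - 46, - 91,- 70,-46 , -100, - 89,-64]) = [  -  100,-93,-91,-89,-70,  -  64,-60,-46,-46, - 38,  -  3,-0.14,5, 23/3,  74,76, 90.7]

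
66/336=11/56 = 0.20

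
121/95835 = 121/95835 = 0.00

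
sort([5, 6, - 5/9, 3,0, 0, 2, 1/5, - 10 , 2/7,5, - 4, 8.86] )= [ - 10, - 4,-5/9 , 0, 0, 1/5,2/7,2, 3, 5, 5 , 6,8.86]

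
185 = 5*37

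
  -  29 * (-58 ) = 1682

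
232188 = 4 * 58047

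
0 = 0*735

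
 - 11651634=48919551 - 60571185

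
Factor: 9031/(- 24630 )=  - 11/30 =-  2^ ( - 1) *3^(  -  1 )*5^( - 1)*11^1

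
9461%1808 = 421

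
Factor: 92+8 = 2^2*5^2 = 100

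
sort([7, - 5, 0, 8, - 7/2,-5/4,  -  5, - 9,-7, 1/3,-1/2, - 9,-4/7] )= [ -9, - 9 ,  -  7, - 5, - 5, - 7/2, - 5/4,  -  4/7,- 1/2,  0, 1/3, 7,8] 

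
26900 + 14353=41253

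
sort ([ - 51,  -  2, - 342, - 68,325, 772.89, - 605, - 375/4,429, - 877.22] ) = [ - 877.22, - 605 , - 342, - 375/4,- 68, - 51, -2 , 325,429, 772.89]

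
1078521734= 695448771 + 383072963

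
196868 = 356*553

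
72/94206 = 12/15701 = 0.00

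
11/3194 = 11/3194 = 0.00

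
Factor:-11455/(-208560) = 2^(-4) * 3^(  -  1)*11^( - 1)*29^1=29/528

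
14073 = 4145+9928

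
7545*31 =233895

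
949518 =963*986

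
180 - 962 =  - 782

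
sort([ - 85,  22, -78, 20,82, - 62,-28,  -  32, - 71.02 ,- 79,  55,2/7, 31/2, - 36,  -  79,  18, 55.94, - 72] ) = [-85, - 79,-79,  -  78,  -  72, - 71.02,-62, - 36,-32, - 28,2/7,  31/2,  18,20,22,55,55.94, 82]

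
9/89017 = 9/89017 = 0.00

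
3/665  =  3/665 = 0.00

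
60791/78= 60791/78 = 779.37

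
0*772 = 0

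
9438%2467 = 2037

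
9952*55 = 547360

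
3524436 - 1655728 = 1868708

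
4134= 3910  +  224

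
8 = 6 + 2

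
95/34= 95/34 = 2.79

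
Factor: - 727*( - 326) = 2^1 * 163^1  *727^1=237002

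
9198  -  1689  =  7509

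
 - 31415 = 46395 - 77810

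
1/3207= 1/3207 = 0.00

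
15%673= 15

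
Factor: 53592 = 2^3*3^1*7^1*11^1*29^1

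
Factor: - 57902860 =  - 2^2*5^1*281^1*10303^1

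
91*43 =3913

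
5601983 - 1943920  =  3658063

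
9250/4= 2312+1/2 = 2312.50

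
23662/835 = 23662/835=28.34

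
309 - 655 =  - 346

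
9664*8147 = 78732608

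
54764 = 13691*4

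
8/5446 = 4/2723 = 0.00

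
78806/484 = 162 + 199/242 = 162.82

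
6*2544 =15264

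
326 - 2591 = -2265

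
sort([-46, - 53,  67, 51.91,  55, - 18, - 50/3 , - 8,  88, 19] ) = [ - 53,- 46, - 18, - 50/3, - 8,19, 51.91, 55,  67,88 ]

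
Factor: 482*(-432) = -2^5* 3^3*241^1 = -208224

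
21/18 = 7/6 =1.17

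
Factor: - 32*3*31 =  - 2^5*3^1*31^1 = -2976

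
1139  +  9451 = 10590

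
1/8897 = 1/8897= 0.00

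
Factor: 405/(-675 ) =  - 3/5 = - 3^1*5^( - 1)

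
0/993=0 = 0.00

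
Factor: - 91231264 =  - 2^5*31^1*91967^1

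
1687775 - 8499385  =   - 6811610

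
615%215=185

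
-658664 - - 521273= - 137391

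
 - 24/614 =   -  12/307 = - 0.04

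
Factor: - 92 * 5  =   - 2^2*5^1 * 23^1 = - 460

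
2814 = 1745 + 1069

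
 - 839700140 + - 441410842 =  - 1281110982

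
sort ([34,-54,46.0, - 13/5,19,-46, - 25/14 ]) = [- 54, - 46, - 13/5, -25/14 , 19,34,46.0]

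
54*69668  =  3762072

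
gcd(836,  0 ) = 836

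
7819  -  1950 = 5869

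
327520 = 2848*115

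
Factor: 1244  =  2^2*311^1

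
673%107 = 31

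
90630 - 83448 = 7182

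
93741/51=31247/17 = 1838.06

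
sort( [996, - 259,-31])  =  [ - 259,-31, 996]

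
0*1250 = 0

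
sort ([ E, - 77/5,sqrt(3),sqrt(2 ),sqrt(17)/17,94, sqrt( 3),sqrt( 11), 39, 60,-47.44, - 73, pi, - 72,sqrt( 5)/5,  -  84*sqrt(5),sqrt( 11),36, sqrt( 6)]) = [ - 84*sqrt( 5), - 73, - 72, - 47.44, - 77/5,sqrt( 17) /17,sqrt(5 )/5,  sqrt( 2 ),sqrt( 3),sqrt( 3),sqrt( 6),E,pi, sqrt( 11),sqrt(11),36,  39,60 , 94 ] 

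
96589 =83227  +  13362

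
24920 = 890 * 28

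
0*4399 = 0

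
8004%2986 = 2032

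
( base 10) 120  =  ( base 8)170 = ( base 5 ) 440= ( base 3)11110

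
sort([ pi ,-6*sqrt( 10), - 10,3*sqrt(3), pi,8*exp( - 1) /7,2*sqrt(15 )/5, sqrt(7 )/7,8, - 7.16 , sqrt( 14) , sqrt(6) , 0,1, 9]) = [  -  6*sqrt( 10), - 10, - 7.16, 0, sqrt(7) /7, 8*exp (-1)/7, 1, 2*sqrt(15)/5, sqrt( 6 ),pi , pi, sqrt(14), 3*sqrt(3),  8,9]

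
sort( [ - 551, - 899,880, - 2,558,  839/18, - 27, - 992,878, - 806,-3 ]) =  [ - 992, - 899, - 806,-551, - 27, - 3, - 2, 839/18 , 558,878,880 ]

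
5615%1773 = 296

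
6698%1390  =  1138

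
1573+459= 2032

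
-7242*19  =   - 137598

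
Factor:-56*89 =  - 2^3*7^1*89^1= - 4984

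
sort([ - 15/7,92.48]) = [ - 15/7, 92.48]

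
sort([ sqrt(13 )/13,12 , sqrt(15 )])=[ sqrt(13) /13,sqrt(15),12 ] 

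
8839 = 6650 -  - 2189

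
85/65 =17/13=1.31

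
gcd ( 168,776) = 8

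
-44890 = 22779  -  67669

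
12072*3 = 36216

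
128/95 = 1 + 33/95 = 1.35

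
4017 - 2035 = 1982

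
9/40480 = 9/40480 = 0.00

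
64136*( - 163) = - 10454168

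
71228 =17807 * 4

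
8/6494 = 4/3247 = 0.00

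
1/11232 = 1/11232 = 0.00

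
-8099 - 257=-8356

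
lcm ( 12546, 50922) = 865674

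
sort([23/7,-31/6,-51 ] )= [ - 51, - 31/6,  23/7]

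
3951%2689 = 1262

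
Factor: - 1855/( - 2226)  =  2^( - 1 ) *3^( - 1 )*5^1 = 5/6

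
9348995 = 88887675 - 79538680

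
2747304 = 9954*276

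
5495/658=8+ 33/94 = 8.35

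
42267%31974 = 10293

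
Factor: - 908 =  - 2^2*227^1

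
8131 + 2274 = 10405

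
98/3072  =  49/1536=0.03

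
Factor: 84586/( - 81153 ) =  - 2^1*3^( - 2) *71^ ( - 1 )*127^(  -  1)*42293^1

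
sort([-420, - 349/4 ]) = [ - 420,-349/4 ] 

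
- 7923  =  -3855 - 4068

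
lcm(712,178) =712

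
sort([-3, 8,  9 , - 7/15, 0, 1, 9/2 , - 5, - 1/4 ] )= [ - 5, - 3, - 7/15, -1/4, 0,1,9/2,8,9]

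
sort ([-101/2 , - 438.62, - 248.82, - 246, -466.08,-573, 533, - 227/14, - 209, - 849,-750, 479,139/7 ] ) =[ - 849,  -  750,-573, - 466.08, - 438.62,-248.82, - 246, -209,-101/2, - 227/14,139/7, 479, 533] 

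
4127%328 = 191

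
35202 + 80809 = 116011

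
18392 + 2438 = 20830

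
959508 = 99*9692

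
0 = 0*92902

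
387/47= 8 + 11/47 = 8.23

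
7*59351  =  415457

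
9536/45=9536/45=211.91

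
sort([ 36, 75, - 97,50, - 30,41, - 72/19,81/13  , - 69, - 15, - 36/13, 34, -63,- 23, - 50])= [ - 97, - 69, - 63 , - 50,- 30,-23, - 15, - 72/19, - 36/13, 81/13, 34, 36, 41,50,75]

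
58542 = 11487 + 47055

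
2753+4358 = 7111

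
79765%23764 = 8473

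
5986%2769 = 448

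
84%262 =84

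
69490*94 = 6532060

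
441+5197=5638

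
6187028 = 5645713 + 541315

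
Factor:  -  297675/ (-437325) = 3^4* 7^(  -  1 )*17^( -1 ) = 81/119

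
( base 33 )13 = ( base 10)36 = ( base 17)22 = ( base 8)44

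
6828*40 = 273120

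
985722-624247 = 361475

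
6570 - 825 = 5745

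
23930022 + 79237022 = 103167044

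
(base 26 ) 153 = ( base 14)41B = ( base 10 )809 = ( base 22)1eh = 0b1100101001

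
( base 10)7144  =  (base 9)10717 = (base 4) 1233220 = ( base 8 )15750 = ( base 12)4174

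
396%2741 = 396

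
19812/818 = 9906/409 = 24.22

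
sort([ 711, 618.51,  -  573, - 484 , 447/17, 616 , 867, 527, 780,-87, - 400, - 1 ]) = [ - 573, - 484,-400,-87, - 1, 447/17,527,616,618.51,711,780, 867]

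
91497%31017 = 29463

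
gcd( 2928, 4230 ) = 6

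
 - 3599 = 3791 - 7390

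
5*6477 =32385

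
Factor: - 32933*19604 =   -  645618532 = -2^2*13^2*29^1*32933^1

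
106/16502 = 53/8251 = 0.01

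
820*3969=3254580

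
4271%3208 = 1063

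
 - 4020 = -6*670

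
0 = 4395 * 0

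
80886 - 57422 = 23464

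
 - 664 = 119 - 783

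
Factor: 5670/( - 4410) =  - 3^2*7^ ( - 1)=-9/7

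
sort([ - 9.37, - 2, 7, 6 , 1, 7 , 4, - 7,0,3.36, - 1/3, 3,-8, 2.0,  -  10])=[ - 10, - 9.37, - 8, - 7, - 2, - 1/3, 0,1, 2.0, 3,3.36 , 4, 6, 7, 7]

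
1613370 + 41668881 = 43282251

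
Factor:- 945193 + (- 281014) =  - 29^1 * 42283^1 = -  1226207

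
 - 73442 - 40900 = - 114342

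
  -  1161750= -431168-730582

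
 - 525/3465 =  - 5/33 = - 0.15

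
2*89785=179570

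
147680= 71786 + 75894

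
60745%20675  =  19395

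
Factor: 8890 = 2^1*5^1* 7^1*127^1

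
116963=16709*7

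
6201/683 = 6201/683 = 9.08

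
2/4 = 1/2 = 0.50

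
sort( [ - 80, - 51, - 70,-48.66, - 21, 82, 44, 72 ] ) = [- 80 , - 70, - 51,-48.66, - 21, 44 , 72, 82] 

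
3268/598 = 5  +  139/299 = 5.46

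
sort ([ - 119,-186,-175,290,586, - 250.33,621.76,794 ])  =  [ - 250.33, - 186, -175,  -  119,290,586,  621.76,794 ]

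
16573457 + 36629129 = 53202586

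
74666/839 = 74666/839 = 88.99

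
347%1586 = 347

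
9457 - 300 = 9157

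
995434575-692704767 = 302729808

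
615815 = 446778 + 169037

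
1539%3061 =1539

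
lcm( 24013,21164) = 1248676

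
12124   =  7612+4512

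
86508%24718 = 12354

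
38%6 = 2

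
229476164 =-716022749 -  - 945498913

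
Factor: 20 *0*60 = 0 = 0^1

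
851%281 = 8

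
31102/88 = 15551/44=353.43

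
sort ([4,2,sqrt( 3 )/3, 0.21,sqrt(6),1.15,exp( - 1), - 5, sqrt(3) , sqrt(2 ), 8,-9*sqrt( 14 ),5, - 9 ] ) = [- 9*sqrt(14 ), - 9, - 5,0.21, exp( - 1),sqrt( 3)/3,1.15, sqrt ( 2),sqrt (3),2,sqrt ( 6), 4,5,8]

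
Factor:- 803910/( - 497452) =401955/248726= 2^( - 1)*3^1*5^1*127^1*211^1*124363^(  -  1)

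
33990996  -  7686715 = 26304281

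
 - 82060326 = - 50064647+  -31995679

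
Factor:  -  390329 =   -  109^1*3581^1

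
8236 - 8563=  - 327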